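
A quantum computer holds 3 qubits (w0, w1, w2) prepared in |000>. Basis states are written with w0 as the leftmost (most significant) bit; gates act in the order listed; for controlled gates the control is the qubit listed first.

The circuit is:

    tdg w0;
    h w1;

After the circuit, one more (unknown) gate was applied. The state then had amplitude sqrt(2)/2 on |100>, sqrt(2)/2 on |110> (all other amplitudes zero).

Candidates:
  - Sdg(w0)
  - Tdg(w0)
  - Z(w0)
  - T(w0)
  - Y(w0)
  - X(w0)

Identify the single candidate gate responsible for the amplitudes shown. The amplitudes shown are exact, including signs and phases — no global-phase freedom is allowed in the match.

The applied gate was X(w0).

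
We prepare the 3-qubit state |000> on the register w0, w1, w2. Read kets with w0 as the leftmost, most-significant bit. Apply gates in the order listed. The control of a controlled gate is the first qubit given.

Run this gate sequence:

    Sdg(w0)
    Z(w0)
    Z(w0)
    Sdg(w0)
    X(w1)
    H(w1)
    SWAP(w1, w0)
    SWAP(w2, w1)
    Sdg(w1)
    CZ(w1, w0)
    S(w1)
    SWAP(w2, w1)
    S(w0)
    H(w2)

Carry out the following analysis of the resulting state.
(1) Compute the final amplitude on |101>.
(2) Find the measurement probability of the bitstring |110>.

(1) The final state's coefficient on |101> equals -I/2.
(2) The probability of measuring |110> is 0.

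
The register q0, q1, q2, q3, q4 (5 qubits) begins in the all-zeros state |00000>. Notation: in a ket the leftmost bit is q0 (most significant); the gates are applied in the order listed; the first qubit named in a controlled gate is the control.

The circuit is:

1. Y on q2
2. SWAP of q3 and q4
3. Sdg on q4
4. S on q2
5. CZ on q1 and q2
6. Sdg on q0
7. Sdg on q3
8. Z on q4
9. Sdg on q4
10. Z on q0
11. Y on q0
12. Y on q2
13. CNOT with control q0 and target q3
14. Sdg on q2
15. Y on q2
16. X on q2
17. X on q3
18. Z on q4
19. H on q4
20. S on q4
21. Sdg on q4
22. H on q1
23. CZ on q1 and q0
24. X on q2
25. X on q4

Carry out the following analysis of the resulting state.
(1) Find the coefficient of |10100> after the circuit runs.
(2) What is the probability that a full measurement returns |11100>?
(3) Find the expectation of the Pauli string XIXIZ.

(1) |10100> carries amplitude -I/2 in the final state.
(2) The probability of measuring |11100> is 1/4.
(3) The observable XIXIZ averages to 0.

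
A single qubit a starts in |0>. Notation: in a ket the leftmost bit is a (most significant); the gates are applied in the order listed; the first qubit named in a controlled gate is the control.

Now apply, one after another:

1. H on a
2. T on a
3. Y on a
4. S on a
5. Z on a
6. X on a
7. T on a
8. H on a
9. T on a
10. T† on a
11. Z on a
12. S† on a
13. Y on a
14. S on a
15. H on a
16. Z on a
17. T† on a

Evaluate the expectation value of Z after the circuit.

The observable Z averages to 0.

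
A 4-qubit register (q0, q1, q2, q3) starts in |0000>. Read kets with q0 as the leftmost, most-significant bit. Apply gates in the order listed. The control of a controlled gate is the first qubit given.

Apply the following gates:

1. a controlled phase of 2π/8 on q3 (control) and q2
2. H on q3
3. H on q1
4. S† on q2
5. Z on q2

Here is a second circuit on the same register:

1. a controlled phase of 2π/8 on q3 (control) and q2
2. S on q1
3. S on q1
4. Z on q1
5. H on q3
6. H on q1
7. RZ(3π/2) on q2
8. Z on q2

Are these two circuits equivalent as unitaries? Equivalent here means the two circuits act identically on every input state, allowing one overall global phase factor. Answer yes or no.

Yes: on every input state the two circuits agree up to one overall phase factor.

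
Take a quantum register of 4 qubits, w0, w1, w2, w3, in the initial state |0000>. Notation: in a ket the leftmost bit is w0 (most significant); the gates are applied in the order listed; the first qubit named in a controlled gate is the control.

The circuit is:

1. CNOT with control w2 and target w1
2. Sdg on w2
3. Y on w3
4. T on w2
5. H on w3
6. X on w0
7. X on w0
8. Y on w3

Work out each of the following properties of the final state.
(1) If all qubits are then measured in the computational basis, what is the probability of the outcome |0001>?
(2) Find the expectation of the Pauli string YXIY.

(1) The probability of measuring |0001> is 1/2. Key observation: steps 6-7 multiply out to the identity, so the circuit reduces to the remaining gates.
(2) The expectation value of YXIY is 0.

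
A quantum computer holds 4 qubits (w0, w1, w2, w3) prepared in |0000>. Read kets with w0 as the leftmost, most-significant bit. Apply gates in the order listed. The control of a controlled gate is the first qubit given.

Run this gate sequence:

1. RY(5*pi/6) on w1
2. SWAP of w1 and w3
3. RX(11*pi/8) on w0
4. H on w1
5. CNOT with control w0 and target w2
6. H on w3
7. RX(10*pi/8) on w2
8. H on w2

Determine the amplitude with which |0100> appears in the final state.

The amplitude on |0100> is sqrt(3)*sqrt(1/2 - sqrt(2)/4)*cos(5*pi/16)/4 + sqrt(3)*I*sqrt(sqrt(2)/4 + 1/2)*cos(5*pi/16)/4.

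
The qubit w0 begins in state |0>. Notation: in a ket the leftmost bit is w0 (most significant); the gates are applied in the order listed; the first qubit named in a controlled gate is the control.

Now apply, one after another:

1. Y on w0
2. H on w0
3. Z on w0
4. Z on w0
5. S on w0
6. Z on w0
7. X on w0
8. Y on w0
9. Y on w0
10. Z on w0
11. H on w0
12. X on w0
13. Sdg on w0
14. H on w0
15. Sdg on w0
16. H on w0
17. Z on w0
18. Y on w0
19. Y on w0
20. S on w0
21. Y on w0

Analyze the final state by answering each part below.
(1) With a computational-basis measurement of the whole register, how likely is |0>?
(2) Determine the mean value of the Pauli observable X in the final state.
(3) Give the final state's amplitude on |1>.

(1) The probability of measuring |0> is 1/2.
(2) The observable X averages to 0.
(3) The amplitude on |1> is -1/2 - I/2.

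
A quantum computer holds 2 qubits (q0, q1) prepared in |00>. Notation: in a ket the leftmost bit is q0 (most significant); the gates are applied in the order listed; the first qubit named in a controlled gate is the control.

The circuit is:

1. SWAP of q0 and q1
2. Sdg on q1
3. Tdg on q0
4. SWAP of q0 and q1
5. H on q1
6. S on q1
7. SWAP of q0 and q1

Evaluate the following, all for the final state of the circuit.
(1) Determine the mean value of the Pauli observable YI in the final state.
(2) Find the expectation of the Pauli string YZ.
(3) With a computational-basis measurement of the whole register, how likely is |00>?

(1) In the final state, YI has expectation 1.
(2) The expectation value of YZ is 1.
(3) Outcome |00> occurs with probability 1/2.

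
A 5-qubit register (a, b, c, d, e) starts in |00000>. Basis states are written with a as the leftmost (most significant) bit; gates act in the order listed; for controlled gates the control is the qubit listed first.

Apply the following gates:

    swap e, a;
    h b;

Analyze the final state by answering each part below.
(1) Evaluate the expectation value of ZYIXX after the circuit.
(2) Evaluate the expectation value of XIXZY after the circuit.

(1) The expectation value of ZYIXX is 0.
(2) In the final state, XIXZY has expectation 0.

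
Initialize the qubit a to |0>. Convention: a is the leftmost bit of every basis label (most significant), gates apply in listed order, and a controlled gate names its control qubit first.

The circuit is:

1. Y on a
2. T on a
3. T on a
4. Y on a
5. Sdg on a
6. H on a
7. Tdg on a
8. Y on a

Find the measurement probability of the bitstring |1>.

A full measurement returns |1> with probability 1/2.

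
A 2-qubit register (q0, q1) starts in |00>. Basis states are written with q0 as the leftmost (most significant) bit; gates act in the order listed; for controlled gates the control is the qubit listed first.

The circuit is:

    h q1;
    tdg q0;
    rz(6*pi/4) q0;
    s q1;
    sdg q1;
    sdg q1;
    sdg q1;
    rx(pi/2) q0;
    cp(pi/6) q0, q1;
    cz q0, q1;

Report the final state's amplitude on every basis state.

The resulting statevector has amplitude -exp(I*pi/4)/2 on |00>, exp(I*pi/4)/2 on |01>, exp(3*I*pi/4)/2 on |10>, exp(11*I*pi/12)/2 on |11>. Key observation: steps 4-5 multiply out to the identity, so the circuit reduces to the remaining gates.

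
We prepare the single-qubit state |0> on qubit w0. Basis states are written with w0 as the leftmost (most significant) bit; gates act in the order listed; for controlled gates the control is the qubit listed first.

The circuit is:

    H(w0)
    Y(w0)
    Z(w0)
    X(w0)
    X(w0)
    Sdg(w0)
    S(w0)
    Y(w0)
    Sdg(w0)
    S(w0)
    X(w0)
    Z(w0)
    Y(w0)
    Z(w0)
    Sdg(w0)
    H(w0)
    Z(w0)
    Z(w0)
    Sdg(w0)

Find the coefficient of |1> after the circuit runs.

|1> carries amplitude -1/2 - I/2 in the final state.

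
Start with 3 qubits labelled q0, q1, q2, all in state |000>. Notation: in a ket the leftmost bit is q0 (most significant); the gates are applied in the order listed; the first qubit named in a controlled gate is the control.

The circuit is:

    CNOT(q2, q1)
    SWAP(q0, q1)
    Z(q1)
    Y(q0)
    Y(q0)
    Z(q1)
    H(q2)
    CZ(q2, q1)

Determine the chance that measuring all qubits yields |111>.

The probability of measuring |111> is 0.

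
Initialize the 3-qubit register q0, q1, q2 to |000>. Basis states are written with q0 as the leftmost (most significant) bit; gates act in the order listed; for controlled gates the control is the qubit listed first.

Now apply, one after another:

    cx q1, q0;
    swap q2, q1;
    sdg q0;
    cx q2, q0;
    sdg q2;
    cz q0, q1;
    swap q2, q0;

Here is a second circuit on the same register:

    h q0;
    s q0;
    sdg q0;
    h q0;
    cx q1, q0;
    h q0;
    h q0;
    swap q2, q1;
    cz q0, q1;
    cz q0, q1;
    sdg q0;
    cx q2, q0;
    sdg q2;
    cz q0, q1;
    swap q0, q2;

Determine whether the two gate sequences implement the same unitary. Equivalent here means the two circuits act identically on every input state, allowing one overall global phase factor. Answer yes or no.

Yes — the two circuits implement the same unitary up to a global phase.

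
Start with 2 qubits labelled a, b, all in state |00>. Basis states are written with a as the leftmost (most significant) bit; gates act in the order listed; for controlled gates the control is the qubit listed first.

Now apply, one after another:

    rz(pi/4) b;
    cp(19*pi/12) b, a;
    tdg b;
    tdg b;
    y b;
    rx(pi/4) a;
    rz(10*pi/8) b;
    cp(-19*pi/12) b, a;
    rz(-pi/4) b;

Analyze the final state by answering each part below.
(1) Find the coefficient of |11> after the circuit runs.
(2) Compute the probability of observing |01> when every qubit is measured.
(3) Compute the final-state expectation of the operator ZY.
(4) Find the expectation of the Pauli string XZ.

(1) |11> carries amplitude sqrt(2 - sqrt(2))*exp(19*I*pi/24)/2 in the final state.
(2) The probability of measuring |01> is sqrt(2)/4 + 1/2.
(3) The observable ZY averages to 0.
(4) In the final state, XZ has expectation -sqrt(3)/4 - 1/4.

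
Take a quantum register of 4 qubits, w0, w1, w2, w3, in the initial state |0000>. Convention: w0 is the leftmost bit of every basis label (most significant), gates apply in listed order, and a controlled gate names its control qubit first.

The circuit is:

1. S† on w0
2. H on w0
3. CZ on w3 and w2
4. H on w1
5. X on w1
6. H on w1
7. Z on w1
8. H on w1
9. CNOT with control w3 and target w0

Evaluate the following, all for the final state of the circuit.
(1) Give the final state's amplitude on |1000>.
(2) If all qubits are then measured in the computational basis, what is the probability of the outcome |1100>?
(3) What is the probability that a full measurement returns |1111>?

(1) The final state's coefficient on |1000> equals 1/2. Key observation: steps 4-7 multiply out to the identity, so the circuit reduces to the remaining gates.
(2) Outcome |1100> occurs with probability 1/4.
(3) A full measurement returns |1111> with probability 0.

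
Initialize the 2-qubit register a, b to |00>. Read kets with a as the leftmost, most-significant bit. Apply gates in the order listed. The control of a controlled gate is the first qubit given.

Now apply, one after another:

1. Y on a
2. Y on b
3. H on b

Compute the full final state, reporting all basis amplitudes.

After the circuit, the state carries amplitude 0 on |00>, 0 on |01>, -sqrt(2)/2 on |10>, sqrt(2)/2 on |11>.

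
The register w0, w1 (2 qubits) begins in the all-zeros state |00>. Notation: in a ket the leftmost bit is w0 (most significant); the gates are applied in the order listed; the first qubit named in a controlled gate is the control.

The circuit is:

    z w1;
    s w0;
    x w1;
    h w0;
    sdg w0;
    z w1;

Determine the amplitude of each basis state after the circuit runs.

The resulting statevector has amplitude 0 on |00>, -sqrt(2)/2 on |01>, 0 on |10>, sqrt(2)*I/2 on |11>.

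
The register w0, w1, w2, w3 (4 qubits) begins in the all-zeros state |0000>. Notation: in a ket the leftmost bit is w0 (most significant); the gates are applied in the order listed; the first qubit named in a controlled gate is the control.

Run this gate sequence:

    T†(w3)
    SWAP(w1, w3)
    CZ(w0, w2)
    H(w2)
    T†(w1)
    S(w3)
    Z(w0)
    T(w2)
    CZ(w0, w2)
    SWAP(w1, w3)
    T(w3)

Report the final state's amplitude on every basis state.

The resulting statevector has amplitude sqrt(2)/2 on |0000>, sqrt(2)*exp(I*pi/4)/2 on |0010>, and 0 on every other basis state.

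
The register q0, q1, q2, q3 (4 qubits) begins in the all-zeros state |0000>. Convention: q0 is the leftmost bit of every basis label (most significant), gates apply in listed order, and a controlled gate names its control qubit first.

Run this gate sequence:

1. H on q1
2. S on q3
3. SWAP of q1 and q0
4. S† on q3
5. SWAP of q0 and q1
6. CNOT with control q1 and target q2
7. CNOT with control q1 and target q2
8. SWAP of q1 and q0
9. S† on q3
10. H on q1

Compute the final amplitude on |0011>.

|0011> carries amplitude 0 in the final state.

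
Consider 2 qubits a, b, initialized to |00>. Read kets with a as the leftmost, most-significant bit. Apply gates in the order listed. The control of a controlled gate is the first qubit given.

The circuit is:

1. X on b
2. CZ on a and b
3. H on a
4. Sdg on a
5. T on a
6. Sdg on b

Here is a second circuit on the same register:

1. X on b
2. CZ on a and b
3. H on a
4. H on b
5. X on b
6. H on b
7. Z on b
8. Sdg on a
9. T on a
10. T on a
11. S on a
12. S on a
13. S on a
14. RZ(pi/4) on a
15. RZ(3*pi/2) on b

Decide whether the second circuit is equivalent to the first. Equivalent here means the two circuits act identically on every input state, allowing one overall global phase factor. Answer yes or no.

Yes — the two circuits implement the same unitary up to a global phase.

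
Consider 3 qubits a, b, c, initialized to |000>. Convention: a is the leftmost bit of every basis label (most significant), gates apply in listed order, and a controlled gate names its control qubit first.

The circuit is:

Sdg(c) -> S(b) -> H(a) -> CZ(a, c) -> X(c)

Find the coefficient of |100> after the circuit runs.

The amplitude on |100> is 0.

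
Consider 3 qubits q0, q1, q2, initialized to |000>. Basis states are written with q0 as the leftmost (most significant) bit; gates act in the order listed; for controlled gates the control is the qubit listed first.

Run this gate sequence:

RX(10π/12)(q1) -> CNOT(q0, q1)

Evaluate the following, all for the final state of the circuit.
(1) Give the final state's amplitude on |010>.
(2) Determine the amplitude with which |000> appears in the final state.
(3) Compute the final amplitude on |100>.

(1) |010> carries amplitude I*(-sqrt(6) - sqrt(2))/4 in the final state.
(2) The final state's coefficient on |000> equals -sqrt(2)/4 + sqrt(6)/4.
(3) The final state's coefficient on |100> equals 0.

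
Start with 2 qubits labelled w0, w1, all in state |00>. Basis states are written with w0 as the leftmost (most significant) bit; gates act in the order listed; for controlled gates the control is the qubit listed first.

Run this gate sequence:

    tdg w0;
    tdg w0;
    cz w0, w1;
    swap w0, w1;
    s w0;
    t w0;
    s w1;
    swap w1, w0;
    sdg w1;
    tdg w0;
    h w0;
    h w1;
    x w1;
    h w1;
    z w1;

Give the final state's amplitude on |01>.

|01> carries amplitude 0 in the final state. Key observation: steps 12-15 multiply out to the identity, so the circuit reduces to the remaining gates.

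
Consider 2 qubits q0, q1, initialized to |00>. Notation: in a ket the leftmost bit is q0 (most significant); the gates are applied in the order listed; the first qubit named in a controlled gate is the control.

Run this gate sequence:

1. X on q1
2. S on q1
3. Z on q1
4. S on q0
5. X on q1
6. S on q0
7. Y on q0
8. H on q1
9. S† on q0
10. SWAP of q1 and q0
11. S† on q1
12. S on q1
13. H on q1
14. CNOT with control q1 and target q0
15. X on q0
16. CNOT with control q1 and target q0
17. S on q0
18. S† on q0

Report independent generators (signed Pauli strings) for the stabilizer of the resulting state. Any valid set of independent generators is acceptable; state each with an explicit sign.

The final state is stabilized by the group generated by +XI, -IX; other independent generating sets are equally valid. Key observation: the block from step 17 through step 18 cancels to the identity and can be dropped.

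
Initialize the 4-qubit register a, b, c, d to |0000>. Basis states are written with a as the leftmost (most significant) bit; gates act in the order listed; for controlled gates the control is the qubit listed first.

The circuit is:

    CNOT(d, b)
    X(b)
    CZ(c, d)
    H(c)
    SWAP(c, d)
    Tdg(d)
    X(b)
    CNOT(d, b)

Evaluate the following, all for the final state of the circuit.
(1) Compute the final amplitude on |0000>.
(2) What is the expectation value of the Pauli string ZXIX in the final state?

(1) The final state's coefficient on |0000> equals sqrt(2)/2.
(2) The expectation value of ZXIX is sqrt(2)/2.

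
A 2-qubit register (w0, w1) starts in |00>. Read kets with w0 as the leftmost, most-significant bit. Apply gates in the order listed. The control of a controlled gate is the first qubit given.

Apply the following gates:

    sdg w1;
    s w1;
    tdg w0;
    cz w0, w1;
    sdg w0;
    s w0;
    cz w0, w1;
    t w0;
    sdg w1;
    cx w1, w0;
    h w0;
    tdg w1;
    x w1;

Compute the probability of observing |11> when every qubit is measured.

Outcome |11> occurs with probability 1/2.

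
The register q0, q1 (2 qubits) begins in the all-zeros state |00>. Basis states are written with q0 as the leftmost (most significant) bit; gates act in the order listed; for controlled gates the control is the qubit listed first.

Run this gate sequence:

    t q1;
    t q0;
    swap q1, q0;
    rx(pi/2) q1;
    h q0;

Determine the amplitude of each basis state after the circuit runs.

The resulting statevector has amplitude 1/2 on |00>, -I/2 on |01>, 1/2 on |10>, -I/2 on |11>.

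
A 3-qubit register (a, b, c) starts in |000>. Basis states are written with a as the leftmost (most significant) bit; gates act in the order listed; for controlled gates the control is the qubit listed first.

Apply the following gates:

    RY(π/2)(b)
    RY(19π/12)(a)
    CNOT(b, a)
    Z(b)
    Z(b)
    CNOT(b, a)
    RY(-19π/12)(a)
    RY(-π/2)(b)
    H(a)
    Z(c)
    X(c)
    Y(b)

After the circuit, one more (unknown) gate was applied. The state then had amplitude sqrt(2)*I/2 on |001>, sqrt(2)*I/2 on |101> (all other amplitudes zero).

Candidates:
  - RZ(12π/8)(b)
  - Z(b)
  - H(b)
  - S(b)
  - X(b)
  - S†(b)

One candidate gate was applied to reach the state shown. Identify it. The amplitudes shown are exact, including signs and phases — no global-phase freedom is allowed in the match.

The applied gate was X(b). Key observation: the block from step 1 through step 8 cancels to the identity and can be dropped.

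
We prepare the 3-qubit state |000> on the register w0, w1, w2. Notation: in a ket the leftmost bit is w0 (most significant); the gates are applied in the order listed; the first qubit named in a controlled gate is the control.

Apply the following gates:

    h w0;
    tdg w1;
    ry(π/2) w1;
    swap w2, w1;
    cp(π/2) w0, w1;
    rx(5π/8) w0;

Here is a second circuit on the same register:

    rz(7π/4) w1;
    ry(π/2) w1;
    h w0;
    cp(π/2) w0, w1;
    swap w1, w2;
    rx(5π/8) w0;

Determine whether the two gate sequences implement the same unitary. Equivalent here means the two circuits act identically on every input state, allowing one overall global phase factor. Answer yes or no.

No, they are not equivalent — no single phase factor reconciles the two unitaries.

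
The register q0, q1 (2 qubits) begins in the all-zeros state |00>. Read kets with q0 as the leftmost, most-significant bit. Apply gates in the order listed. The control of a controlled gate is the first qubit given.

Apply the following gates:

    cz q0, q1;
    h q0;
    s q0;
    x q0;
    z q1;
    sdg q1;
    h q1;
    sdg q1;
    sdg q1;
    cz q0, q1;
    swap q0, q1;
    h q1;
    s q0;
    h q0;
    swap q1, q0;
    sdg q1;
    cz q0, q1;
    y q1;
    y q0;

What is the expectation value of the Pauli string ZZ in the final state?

In the final state, ZZ has expectation 1.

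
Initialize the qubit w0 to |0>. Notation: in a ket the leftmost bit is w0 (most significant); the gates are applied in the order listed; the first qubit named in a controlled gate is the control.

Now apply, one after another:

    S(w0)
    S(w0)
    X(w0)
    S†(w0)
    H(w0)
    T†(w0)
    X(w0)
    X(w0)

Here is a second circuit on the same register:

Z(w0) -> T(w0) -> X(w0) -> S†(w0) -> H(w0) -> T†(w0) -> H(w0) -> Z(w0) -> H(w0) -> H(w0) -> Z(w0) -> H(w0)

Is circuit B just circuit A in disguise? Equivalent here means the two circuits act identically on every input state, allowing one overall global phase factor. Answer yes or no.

No: there is an input state on which the two circuits produce genuinely different outputs (not merely differing by a phase).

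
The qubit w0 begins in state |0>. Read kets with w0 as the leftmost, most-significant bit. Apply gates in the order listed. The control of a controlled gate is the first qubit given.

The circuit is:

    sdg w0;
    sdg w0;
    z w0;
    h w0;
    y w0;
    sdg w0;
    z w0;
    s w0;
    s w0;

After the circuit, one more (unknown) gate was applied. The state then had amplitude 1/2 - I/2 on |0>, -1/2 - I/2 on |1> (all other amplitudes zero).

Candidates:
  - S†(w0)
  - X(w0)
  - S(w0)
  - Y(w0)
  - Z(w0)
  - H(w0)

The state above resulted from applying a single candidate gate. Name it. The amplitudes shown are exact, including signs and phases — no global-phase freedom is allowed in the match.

The applied gate was H(w0).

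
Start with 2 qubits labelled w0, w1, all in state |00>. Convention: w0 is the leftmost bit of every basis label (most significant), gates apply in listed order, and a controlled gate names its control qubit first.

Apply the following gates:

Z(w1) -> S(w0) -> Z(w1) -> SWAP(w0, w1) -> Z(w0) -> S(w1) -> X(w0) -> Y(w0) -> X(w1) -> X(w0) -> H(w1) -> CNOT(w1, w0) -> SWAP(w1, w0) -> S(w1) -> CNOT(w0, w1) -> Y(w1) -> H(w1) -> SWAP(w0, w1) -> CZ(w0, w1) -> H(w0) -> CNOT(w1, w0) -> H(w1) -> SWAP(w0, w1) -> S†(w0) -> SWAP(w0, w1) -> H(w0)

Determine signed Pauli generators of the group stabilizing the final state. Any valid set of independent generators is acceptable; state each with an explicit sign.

The final state is stabilized by the group generated by +XI, -IX; other independent generating sets are equally valid.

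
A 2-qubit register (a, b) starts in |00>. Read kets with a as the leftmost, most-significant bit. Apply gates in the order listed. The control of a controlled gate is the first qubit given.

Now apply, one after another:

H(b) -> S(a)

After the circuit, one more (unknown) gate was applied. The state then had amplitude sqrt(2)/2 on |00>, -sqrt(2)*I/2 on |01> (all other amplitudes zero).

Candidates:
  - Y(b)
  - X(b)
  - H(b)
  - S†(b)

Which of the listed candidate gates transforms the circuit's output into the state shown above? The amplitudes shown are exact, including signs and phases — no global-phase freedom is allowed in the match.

The unique candidate consistent with the amplitudes is S†(b).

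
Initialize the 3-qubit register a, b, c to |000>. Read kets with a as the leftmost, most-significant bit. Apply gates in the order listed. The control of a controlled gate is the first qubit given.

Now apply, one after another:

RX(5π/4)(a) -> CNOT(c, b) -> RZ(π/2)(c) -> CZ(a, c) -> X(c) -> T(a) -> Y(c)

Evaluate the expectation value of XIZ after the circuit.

In the final state, XIZ has expectation -1/2.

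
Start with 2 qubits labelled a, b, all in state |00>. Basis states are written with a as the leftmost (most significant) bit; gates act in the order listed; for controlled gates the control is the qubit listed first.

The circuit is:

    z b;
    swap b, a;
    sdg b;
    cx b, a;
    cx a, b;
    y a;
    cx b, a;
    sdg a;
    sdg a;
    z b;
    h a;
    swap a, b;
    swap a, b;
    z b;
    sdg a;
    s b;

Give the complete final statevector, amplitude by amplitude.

After the circuit, the state carries amplitude -sqrt(2)*I/2 on |00>, 0 on |01>, sqrt(2)/2 on |10>, 0 on |11>.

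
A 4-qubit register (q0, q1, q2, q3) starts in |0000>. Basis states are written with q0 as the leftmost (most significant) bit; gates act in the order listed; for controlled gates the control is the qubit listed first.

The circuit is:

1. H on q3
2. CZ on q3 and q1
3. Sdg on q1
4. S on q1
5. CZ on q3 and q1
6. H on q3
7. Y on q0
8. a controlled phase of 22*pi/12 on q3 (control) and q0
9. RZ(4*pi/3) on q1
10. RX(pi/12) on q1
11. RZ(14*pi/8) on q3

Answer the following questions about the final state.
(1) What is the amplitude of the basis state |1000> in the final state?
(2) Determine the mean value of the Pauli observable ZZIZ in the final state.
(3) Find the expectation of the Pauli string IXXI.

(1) The amplitude on |1000> is I*sqrt(1/2 - sqrt(2)/4)*exp(11*I*pi/24)/2 + sqrt(3)*I*sqrt(sqrt(2)/4 + 1/2)*exp(11*I*pi/24)/2. Key observation: steps 1-6 multiply out to the identity, so the circuit reduces to the remaining gates.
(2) The expectation value of ZZIZ is -sqrt(6)/4 - sqrt(2)/4.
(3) In the final state, IXXI has expectation 0.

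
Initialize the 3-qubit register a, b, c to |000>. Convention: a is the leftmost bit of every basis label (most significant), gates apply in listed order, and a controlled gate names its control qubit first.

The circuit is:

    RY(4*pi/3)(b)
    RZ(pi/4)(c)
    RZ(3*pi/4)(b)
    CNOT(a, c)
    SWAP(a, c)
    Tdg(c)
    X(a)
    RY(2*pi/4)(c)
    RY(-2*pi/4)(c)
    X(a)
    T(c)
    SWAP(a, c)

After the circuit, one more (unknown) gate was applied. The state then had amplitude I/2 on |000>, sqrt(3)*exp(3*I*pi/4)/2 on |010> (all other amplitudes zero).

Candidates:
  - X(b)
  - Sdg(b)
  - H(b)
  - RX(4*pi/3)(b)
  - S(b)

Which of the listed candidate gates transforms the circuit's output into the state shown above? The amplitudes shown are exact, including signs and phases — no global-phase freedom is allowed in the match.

The unique candidate consistent with the amplitudes is S(b). Key observation: steps 5-12 multiply out to the identity, so the circuit reduces to the remaining gates.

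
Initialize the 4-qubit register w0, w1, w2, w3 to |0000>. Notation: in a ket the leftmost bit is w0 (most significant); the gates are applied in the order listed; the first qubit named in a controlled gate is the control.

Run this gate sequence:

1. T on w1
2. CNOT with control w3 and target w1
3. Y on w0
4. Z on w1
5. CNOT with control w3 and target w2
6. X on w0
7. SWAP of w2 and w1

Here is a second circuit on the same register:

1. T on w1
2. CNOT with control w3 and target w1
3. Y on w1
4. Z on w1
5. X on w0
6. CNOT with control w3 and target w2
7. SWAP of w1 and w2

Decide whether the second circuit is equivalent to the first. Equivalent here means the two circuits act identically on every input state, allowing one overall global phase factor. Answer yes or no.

No — the two circuits implement different unitaries, even allowing a global phase.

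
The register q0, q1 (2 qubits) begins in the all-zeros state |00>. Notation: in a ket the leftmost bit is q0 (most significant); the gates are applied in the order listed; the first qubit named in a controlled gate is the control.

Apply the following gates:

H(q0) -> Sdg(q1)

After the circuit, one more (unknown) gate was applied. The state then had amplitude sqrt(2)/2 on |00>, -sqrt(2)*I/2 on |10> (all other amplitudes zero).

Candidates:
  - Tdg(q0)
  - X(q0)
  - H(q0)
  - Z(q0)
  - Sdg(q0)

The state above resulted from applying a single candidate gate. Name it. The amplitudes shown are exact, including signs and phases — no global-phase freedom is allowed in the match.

The unique candidate consistent with the amplitudes is Sdg(q0).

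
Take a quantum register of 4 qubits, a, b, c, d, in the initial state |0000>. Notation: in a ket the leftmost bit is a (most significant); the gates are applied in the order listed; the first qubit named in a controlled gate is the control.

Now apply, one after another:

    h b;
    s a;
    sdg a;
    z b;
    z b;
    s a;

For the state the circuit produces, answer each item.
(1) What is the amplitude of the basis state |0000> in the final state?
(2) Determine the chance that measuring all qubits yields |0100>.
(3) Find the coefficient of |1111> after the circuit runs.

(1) |0000> carries amplitude sqrt(2)/2 in the final state.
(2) Outcome |0100> occurs with probability 1/2.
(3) The amplitude on |1111> is 0.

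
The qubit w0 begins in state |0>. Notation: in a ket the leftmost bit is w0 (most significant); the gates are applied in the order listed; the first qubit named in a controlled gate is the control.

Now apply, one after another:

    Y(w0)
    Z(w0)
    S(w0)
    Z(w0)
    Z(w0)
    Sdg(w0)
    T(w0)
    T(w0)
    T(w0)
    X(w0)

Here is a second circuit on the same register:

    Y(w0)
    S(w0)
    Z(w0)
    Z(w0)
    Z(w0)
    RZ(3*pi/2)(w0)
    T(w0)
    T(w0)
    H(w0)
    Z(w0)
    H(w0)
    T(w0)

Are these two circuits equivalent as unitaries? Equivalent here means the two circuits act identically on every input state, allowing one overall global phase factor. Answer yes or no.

No — the two circuits implement different unitaries, even allowing a global phase.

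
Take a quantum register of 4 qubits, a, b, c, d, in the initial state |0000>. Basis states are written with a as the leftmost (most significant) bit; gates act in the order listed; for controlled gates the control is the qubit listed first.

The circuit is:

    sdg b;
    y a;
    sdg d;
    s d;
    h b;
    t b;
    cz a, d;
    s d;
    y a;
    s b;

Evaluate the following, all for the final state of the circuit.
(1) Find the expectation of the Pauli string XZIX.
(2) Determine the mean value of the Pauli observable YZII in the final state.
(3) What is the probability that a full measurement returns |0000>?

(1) In the final state, XZIX has expectation 0.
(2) The expectation value of YZII is 0.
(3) Outcome |0000> occurs with probability 1/2.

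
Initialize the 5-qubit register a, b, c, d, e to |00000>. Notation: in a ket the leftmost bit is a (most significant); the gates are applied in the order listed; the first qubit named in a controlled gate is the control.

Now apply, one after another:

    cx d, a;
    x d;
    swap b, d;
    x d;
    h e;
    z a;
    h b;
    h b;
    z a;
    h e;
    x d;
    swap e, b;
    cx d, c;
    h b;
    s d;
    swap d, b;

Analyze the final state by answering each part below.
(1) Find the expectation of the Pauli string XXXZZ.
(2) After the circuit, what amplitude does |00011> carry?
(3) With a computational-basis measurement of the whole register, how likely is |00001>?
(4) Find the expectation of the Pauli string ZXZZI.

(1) The expectation value of XXXZZ is 0.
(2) |00011> carries amplitude sqrt(2)/2 in the final state.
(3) Outcome |00001> occurs with probability 1/2.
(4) The observable ZXZZI averages to 0.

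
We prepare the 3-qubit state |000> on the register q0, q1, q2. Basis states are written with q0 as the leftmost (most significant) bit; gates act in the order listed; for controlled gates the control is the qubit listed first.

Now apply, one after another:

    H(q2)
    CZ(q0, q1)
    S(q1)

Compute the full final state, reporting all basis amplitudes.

After the circuit, the state carries amplitude sqrt(2)/2 on |000>, sqrt(2)/2 on |001>, and 0 on every other basis state.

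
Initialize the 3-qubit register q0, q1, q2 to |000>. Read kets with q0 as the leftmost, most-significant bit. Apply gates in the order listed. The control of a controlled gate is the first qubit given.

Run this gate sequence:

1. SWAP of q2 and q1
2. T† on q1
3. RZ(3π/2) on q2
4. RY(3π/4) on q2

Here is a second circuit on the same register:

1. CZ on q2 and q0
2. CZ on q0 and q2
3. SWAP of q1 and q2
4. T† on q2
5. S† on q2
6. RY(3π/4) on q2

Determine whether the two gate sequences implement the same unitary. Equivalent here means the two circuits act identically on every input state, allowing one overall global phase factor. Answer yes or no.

No — the two circuits implement different unitaries, even allowing a global phase.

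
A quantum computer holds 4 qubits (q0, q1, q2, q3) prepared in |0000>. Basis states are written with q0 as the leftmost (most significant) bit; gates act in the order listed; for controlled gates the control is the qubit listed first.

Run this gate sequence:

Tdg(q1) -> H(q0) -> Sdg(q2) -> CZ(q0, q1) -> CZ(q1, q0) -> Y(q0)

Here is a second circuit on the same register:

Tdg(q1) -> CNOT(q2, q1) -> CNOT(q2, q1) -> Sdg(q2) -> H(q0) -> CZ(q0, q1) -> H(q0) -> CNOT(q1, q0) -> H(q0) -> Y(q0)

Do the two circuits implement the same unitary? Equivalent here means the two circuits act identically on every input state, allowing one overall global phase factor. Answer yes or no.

Yes — the two circuits implement the same unitary up to a global phase.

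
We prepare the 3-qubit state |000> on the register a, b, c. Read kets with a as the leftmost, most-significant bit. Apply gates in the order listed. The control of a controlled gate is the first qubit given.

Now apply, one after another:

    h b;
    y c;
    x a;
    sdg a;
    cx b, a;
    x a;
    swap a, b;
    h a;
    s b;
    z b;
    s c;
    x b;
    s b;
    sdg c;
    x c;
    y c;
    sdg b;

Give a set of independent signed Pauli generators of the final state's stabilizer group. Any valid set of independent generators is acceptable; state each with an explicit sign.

One valid set of independent stabilizer generators is -XZI, +ZYI, -IIZ (any independent generating set of the same group is equally correct).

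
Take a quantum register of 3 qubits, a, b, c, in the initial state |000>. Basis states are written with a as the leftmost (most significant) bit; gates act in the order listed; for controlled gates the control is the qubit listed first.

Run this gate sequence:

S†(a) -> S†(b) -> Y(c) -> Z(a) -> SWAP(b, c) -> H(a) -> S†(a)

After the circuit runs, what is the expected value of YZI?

The expectation value of YZI is 1.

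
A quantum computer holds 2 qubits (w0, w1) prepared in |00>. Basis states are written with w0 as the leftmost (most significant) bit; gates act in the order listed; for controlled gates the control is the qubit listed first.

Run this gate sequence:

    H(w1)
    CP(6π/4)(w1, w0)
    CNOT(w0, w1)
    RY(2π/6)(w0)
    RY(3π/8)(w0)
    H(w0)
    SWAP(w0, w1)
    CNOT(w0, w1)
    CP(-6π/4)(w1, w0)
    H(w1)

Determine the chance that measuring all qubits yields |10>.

A full measurement returns |10> with probability 1/4.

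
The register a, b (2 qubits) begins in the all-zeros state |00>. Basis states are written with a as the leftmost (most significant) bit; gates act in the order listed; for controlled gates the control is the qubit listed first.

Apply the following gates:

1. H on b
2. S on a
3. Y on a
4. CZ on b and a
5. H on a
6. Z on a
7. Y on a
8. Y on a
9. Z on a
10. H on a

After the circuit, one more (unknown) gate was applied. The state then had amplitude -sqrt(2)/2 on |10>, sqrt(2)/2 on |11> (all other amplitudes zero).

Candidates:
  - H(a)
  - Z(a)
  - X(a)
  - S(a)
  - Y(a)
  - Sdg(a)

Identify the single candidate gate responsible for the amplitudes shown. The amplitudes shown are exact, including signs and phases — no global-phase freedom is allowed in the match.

The applied gate was S(a). Key observation: gates 5-10 undo each other exactly, leaving only the rest of the circuit to track.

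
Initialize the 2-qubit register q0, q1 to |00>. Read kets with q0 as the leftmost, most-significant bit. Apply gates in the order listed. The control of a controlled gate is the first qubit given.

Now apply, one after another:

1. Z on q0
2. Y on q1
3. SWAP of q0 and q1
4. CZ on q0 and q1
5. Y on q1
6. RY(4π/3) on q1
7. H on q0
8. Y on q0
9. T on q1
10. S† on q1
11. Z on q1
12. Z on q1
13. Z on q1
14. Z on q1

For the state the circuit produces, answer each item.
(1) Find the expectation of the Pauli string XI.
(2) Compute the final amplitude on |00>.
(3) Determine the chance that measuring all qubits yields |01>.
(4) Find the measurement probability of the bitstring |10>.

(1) The expectation value of XI is 1. Key observation: the block from step 11 through step 14 cancels to the identity and can be dropped.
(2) |00> carries amplitude sqrt(6)*I/4 in the final state.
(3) Outcome |01> occurs with probability 1/8.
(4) Outcome |10> occurs with probability 3/8.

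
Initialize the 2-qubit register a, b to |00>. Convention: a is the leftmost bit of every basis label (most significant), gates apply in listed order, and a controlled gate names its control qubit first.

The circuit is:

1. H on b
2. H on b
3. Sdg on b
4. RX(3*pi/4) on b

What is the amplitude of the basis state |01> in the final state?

The final state's coefficient on |01> equals -I*sqrt(sqrt(2) + 2)/2. Key observation: steps 1-2 multiply out to the identity, so the circuit reduces to the remaining gates.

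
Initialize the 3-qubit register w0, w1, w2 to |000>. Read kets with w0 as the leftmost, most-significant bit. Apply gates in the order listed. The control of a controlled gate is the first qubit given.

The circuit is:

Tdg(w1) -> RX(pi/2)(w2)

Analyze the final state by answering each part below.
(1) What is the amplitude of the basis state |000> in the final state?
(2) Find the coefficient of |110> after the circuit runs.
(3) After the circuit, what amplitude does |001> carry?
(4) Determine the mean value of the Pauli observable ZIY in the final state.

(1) The final state's coefficient on |000> equals sqrt(2)/2.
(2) The amplitude on |110> is 0.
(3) The amplitude on |001> is -sqrt(2)*I/2.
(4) The expectation value of ZIY is -1.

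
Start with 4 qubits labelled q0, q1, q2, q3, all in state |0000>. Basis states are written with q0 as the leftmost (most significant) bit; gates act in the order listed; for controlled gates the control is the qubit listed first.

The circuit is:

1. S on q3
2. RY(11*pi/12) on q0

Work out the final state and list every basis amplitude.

The final amplitudes are -sqrt(6 - 3*sqrt(2))/4 + sqrt(sqrt(2) + 2)/4 on |0000>, sqrt(2 - sqrt(2))/4 + sqrt(3*sqrt(2) + 6)/4 on |1000>, and 0 on every other basis state.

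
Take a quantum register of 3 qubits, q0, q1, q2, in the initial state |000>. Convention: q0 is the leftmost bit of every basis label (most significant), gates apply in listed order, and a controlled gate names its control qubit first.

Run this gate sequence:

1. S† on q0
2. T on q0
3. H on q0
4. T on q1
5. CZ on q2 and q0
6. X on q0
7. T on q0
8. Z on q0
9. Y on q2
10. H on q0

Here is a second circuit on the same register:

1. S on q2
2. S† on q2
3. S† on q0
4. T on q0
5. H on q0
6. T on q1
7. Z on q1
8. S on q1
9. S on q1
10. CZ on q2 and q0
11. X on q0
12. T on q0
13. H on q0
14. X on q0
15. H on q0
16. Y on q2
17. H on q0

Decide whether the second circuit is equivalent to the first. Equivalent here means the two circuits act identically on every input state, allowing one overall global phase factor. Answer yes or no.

Yes, they are equivalent — the unitaries differ by at most a global phase.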